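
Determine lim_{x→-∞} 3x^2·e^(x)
This is a 0·∞ indeterminate form at x → -∞.
Rewrite the product as 3x^2 / e^(-x) (an ∞/∞ form) and apply L'Hôpital, or use the standard hierarchy e^(|x|) ≫ |x^2| as x → -∞.
The indeterminate product → 0, so the limit = 0.

Final answer: 0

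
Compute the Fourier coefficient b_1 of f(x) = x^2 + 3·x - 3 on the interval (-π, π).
b_1 = (1/π) ∫_{-π}^{π} f(x)·sin(1x) dx.
Evaluate the integral (use parity and integration by parts as needed): b_1 = 6.

Final answer: 6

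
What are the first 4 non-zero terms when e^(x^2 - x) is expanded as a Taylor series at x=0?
-7·x^3/6 + 3·x^2/2 - x + 1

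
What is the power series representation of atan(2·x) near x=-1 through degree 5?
-atan(2) + 2·(x + 1)/5 + 8·(x + 1)^2/25 + 88·(x + 1)^3/375 + 96·(x + 1)^4/625 + 1312·(x + 1)^5/15625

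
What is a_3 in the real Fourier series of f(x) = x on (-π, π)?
a_3 = (1/π) ∫_{-π}^{π} f(x)·cos(3x) dx.
Evaluate the integral (use parity and integration by parts as needed): a_3 = 0.

Final answer: 0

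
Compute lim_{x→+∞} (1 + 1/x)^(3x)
As x → +∞: write (1 + 1/x)^(3x) = ((1 + 1/x)^x)^3 → (e^1)^3 = e^3.
Limit = e^(3).

Final answer: e^(3)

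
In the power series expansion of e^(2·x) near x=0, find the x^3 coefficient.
Expand to order 3: e^(2·x) = 4·x^3/3 + 2·x^2 + 2·x + 1 + O(x^4).
The coefficient of x^3 is 4/3.

Final answer: 4/3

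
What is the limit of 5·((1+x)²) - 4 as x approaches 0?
Direct substitution at x = 0 gives 1.

Final answer: 1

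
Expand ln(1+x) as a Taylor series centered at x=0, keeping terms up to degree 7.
x^7/7 - x^6/6 + x^5/5 - x^4/4 + x^3/3 - x^2/2 + x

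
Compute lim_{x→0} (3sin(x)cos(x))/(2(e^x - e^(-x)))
Both numerator and denominator → 0 as x → 0; this is a 0/0 indeterminate form.
Expand each to leading order near x = 0: numerator ~ 3·x, denominator ~ 4·x.
The limit of the ratio is 3/4.

Final answer: 3/4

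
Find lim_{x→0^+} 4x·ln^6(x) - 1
The product is a 0·∞ indeterminate form at x → 0⁺.
Rewrite the product as 4·ln^6(x) / x^(-1) and apply L'Hôpital, or use the standard hierarchy x^(-1) ≫ |ln x|^6 as x → 0⁺.
The indeterminate product → 0, so the limit = -1.

Final answer: -1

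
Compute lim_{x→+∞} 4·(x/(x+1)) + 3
Evaluate the dominant behaviour as x → +∞; each term tends to a finite value or vanishes.
Limit = 7.

Final answer: 7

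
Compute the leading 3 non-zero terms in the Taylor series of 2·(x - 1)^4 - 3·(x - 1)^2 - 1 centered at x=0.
9·x^2 - 2·x - 2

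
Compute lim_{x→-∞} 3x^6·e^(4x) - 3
The product is a 0·∞ indeterminate form at x → -∞.
Rewrite the product as 3x^6 / e^(-4x) (an ∞/∞ form) and apply L'Hôpital, or use the standard hierarchy e^(4|x|) ≫ |x^6| as x → -∞.
The indeterminate product → 0, so the limit = -3.

Final answer: -3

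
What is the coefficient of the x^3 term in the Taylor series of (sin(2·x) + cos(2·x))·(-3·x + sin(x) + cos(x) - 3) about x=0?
Expand to order 3: (sin(2·x) + cos(2·x))·(-3·x + sin(x) + cos(x) - 3) = 11·x^3/2 - x^2/2 - 6·x - 2 + O(x^4).
The coefficient of x^3 is 11/2.

Final answer: 11/2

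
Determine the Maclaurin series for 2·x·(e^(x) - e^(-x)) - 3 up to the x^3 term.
4·x^2 - 3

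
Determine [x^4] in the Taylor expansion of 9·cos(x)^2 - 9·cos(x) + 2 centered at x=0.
Expand to order 4: 9·cos(x)^2 - 9·cos(x) + 2 = 21·x^4/8 - 9·x^2/2 + 2 + O(x^5).
The coefficient of x^4 is 21/8.

Final answer: 21/8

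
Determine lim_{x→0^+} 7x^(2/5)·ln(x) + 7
The product is a 0·∞ indeterminate form at x → 0⁺.
Rewrite the product as 7·ln(x) / x^(-2/5) and apply L'Hôpital, or use the standard hierarchy x^(-2/5) ≫ |ln x| as x → 0⁺.
The indeterminate product → 0, so the limit = 7.

Final answer: 7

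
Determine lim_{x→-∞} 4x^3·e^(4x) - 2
The product is a 0·∞ indeterminate form at x → -∞.
Rewrite the product as 4x^3 / e^(-4x) (an ∞/∞ form) and apply L'Hôpital, or use the standard hierarchy e^(4|x|) ≫ |x^3| as x → -∞.
The indeterminate product → 0, so the limit = -2.

Final answer: -2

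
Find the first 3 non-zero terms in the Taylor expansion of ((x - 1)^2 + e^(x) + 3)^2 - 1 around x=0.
16·x^2 - 10·x + 24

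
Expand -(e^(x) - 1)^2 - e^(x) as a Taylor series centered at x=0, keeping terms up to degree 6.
-7·x^6/80 - 31·x^5/120 - 5·x^4/8 - 7·x^3/6 - 3·x^2/2 - x - 1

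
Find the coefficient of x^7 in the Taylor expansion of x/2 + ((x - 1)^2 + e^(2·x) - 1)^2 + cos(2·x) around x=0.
Expand to order 7: x/2 + ((x - 1)^2 + e^(2·x) - 1)^2 + cos(2·x) = 24·x^7/7 + 88·x^6/15 + 128·x^5/15 + 11·x^4 + 8·x^3/3 + 4·x^2 + x/2 + 2 + O(x^8).
The coefficient of x^7 is 24/7.

Final answer: 24/7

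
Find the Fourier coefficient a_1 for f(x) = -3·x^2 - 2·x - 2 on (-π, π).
a_1 = (1/π) ∫_{-π}^{π} f(x)·cos(1x) dx.
Evaluate the integral (use parity and integration by parts as needed): a_1 = 12.

Final answer: 12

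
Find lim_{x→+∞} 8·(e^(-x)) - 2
Evaluate the dominant behaviour as x → +∞; each term tends to a finite value or vanishes.
Limit = -2.

Final answer: -2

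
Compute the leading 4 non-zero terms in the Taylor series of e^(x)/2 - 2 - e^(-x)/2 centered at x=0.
x^5/120 + x^3/6 + x - 2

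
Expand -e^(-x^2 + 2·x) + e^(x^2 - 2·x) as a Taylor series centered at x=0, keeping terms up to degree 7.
-436·x^7/315 + 5·x^6/3 - 38·x^5/15 + 4·x^4 - 8·x^3/3 + 2·x^2 - 4·x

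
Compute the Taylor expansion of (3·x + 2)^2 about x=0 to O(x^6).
9·x^2 + 12·x + 4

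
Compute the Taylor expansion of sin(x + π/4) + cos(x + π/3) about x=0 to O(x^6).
x^5·(-√(3)/240 + √(2)/240) + x^4·(1/48 + √(2)/48) + x^3·(-√(2)/12 + √(3)/12) + x^2·(-√(2)/4 - 1/4) + x·(-√(3)/2 + √(2)/2) + 1/2 + √(2)/2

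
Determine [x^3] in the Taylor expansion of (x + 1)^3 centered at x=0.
Expand to order 3: (x + 1)^3 = x^3 + 3·x^2 + 3·x + 1 + O(x^4).
The coefficient of x^3 is 1.

Final answer: 1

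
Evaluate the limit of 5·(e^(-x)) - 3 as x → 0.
Direct substitution at x = 0 gives 2.

Final answer: 2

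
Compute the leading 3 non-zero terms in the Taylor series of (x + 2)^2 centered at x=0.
x^2 + 4·x + 4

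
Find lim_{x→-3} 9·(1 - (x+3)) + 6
Direct substitution at x = -3 gives 15.

Final answer: 15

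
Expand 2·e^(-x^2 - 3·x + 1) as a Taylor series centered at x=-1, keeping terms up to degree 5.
2·e^(3) - 2·e^(3)·(x + 1) - e^(3)·(x + 1)^2 + 5·e^(3)·(x + 1)^3/3 + e^(3)·(x + 1)^4/12 - 41·e^(3)·(x + 1)^5/60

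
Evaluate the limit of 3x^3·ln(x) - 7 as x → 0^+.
The product is a 0·∞ indeterminate form at x → 0⁺.
Rewrite the product as 3·ln(x) / x^(-3) and apply L'Hôpital, or use the standard hierarchy x^(-3) ≫ |ln x| as x → 0⁺.
The indeterminate product → 0, so the limit = -7.

Final answer: -7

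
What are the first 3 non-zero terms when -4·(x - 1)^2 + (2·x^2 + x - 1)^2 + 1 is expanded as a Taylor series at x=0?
-7·x^2 + 6·x - 2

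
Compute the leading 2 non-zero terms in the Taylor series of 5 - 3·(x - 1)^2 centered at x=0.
6·x + 2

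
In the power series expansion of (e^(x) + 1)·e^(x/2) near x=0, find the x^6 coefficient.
Expand to order 6: (e^(x) + 1)·e^(x/2) = 73·x^6/4608 + 61·x^5/960 + 41·x^4/192 + 7·x^3/12 + 5·x^2/4 + 2·x + 2 + O(x^7).
The coefficient of x^6 is 73/4608.

Final answer: 73/4608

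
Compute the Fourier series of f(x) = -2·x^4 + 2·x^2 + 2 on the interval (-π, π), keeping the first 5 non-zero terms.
(-104 + 16·π^2)·cos(x) + (8 - 4·π^2)·cos(2·x) + (-56/27 + 16·π^2/9)·cos(3·x) + (7/8 - π^2)·cos(4·x) - 2·π^4/5 + 2 + 2·π^2/3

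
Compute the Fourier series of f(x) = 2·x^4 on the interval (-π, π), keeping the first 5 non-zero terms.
(96 - 16·π^2)·cos(x) + (-6 + 4·π^2)·cos(2·x) + (32/27 - 16·π^2/9)·cos(3·x) + (-3/8 + π^2)·cos(4·x) + 2·π^4/5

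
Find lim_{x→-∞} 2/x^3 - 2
Evaluate the dominant behaviour as x → -∞; each term tends to a finite value or vanishes.
Limit = -2.

Final answer: -2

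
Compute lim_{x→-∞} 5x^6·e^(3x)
This is a 0·∞ indeterminate form at x → -∞.
Rewrite the product as 5x^6 / e^(-3x) (an ∞/∞ form) and apply L'Hôpital, or use the standard hierarchy e^(3|x|) ≫ |x^6| as x → -∞.
The indeterminate product → 0, so the limit = 0.

Final answer: 0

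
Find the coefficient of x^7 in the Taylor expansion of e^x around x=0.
Expand to order 7: e^x = x^7/5040 + x^6/720 + x^5/120 + x^4/24 + x^3/6 + x^2/2 + x + 1 + O(x^8).
The coefficient of x^7 is 1/5040.

Final answer: 1/5040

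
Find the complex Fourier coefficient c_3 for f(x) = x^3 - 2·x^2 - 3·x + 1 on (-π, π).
Compute the real Fourier coefficients first: a_3 = 8/9, b_3 = -22/9 + 2·π^2/3.
Then c_3 = (a_3 − i·b_3)/2 = 4/9 - i·π^2/3 + 11·i/9.

Final answer: 4/9 - i·π^2/3 + 11·i/9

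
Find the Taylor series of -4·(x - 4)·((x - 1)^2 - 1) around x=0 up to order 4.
-4·x^3 + 24·x^2 - 32·x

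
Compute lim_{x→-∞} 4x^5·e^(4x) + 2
The product is a 0·∞ indeterminate form at x → -∞.
Rewrite the product as 4x^5 / e^(-4x) (an ∞/∞ form) and apply L'Hôpital, or use the standard hierarchy e^(4|x|) ≫ |x^5| as x → -∞.
The indeterminate product → 0, so the limit = 2.

Final answer: 2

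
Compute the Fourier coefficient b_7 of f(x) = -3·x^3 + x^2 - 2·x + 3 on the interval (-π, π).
b_7 = (1/π) ∫_{-π}^{π} f(x)·sin(7x) dx.
Evaluate the integral (use parity and integration by parts as needed): b_7 = -6·π^2/7 - 160/343.

Final answer: -6·π^2/7 - 160/343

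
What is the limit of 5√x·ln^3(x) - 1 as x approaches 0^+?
The product is a 0·∞ indeterminate form at x → 0⁺.
Rewrite the product as 5·ln^3(x) / x^(-1/2) and apply L'Hôpital, or use the standard hierarchy x^(-1/2) ≫ |ln x|^3 as x → 0⁺.
The indeterminate product → 0, so the limit = -1.

Final answer: -1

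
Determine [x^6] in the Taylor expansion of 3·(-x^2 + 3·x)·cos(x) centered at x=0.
Expand to order 6: 3·(-x^2 + 3·x)·cos(x) = -x^6/8 + 3·x^5/8 + 3·x^4/2 - 9·x^3/2 - 3·x^2 + 9·x + O(x^7).
The coefficient of x^6 is -1/8.

Final answer: -1/8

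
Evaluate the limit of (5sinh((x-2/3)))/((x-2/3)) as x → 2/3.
Both numerator and denominator → 0 as x → 2/3; this is a 0/0 indeterminate form.
Expand each to leading order near x = 2/3: numerator ~ 5·(x - 2/3), denominator ~ (x - 2/3).
The limit of the ratio is 5.

Final answer: 5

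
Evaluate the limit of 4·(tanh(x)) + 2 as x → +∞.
Evaluate the dominant behaviour as x → +∞; each term tends to a finite value or vanishes.
Limit = 6.

Final answer: 6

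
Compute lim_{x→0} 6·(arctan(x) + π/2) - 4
Direct substitution at x = 0 gives -4 + 3·π.

Final answer: -4 + 3·π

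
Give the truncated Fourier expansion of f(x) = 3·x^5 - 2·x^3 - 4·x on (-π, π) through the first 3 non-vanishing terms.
(-124·π^2 + 6·π^4 + 736)·sin(x) + (-3·π^4 - 43/2 + 17·π^2)·sin(2·x) + (-52·π^2/9 + 32/27 + 2·π^4)·sin(3·x)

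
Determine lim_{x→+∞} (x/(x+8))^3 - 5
As x → +∞: x/(x+8) = 1/(1 + 8/x) → 1, and the 3rd power of a limit-1 base also → 1; with the additive constant, 1 - 5 = -4.
Limit = -4.

Final answer: -4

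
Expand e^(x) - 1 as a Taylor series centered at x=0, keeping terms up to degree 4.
x^4/24 + x^3/6 + x^2/2 + x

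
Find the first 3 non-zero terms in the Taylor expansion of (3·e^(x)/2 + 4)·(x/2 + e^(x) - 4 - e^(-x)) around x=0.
3·x^2/4 + 31·x/4 - 22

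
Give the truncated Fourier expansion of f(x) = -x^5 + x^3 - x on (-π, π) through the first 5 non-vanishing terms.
(-254 - 2·π^4 + 42·π^2)·sin(x) + (-6·π^2 + 10 + π^4)·sin(2·x) + (-2·π^4/3 - 170/81 + 58·π^2/27)·sin(3·x) + (-9·π^2/8 + 59/64 + π^4/2)·sin(4·x) + (-2·π^4/5 - 358/625 + 18·π^2/25)·sin(5·x)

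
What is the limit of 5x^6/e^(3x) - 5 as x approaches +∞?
The quotient is an ∞/∞ indeterminate form as x → +∞.
The exponential denominator e^(3x) dominates the polynomial numerator (e^x ≫ x^6 as x → ∞), so the quotient → 0.
Adding the constant: 0 - 5 = -5. Limit = -5.

Final answer: -5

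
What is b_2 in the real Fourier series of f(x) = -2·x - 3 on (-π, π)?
b_2 = (1/π) ∫_{-π}^{π} f(x)·sin(2x) dx.
Evaluate the integral (use parity and integration by parts as needed): b_2 = 2.

Final answer: 2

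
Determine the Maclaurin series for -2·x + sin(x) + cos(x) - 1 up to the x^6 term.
-x^6/720 + x^5/120 + x^4/24 - x^3/6 - x^2/2 - x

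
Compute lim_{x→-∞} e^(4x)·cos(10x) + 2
Evaluate the dominant behaviour as x → -∞; each term tends to a finite value or vanishes.
Limit = 2.

Final answer: 2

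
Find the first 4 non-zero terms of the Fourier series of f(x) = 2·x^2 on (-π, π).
-8·cos(x) + 2·cos(2·x) - 8·cos(3·x)/9 + 2·π^2/3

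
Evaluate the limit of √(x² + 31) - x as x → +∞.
This is an ∞ − ∞ indeterminate form.
Multiply and divide by the conjugate √(x²+31) + x; the x² terms cancel, leaving 31/(√(x²+31)+x) → 0.
Limit = 0.

Final answer: 0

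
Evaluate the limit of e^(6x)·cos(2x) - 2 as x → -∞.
Evaluate the dominant behaviour as x → -∞; each term tends to a finite value or vanishes.
Limit = -2.

Final answer: -2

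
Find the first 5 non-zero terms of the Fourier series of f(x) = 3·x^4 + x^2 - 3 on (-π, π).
(140 - 24·π^2)·cos(x) + (-8 + 6·π^2)·cos(2·x) + (4/3 - 8·π^2/3)·cos(3·x) + (-5/16 + 3·π^2/2)·cos(4·x) - 3 + π^2/3 + 3·π^4/5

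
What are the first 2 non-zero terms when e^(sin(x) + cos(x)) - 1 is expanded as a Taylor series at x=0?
e·x - 1 + e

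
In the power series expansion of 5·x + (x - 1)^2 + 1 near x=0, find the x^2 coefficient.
Expand to order 2: 5·x + (x - 1)^2 + 1 = x^2 + 3·x + 2 + O(x^3).
The coefficient of x^2 is 1.

Final answer: 1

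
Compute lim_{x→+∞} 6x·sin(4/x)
As x → +∞: let u = 4/x → 0⁺; then 6·x·sin(4/x) = 6·4·sin(u)/u → 6·4·1 = 24.
Limit = 24.

Final answer: 24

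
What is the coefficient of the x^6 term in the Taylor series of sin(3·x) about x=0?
Expand to order 6: sin(3·x) = 81·x^5/40 - 9·x^3/2 + 3·x + O(x^7).
The coefficient of x^6 is 0.

Final answer: 0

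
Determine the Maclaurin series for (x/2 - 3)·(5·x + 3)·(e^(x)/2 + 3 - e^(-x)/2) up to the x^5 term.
41·x^5/120 - 9·x^4/4 + x^3 - 6·x^2 - 99·x/2 - 27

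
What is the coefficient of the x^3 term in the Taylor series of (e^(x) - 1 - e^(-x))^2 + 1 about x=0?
Expand to order 3: (e^(x) - 1 - e^(-x))^2 + 1 = -2·x^3/3 + 4·x^2 - 4·x + 2 + O(x^4).
The coefficient of x^3 is -2/3.

Final answer: -2/3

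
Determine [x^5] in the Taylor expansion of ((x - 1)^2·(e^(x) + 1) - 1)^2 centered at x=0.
Expand to order 5: ((x - 1)^2·(e^(x) + 1) - 1)^2 = -9·x^5/10 - x^4/3 - 8·x^3/3 + 10·x^2 - 6·x + 1 + O(x^6).
The coefficient of x^5 is -9/10.

Final answer: -9/10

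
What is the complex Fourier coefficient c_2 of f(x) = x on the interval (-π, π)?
Compute the real Fourier coefficients first: a_2 = 0, b_2 = -1.
Then c_2 = (a_2 − i·b_2)/2 = i/2.

Final answer: i/2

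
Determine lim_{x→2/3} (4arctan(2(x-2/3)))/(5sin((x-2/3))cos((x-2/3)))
Both numerator and denominator → 0 as x → 2/3; this is a 0/0 indeterminate form.
Expand each to leading order near x = 2/3: numerator ~ 8·(x - 2/3), denominator ~ 5·(x - 2/3).
The limit of the ratio is 8/5.

Final answer: 8/5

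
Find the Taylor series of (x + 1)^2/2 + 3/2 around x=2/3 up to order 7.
26/9 + 5·(x - 2/3)/3 + (x - 2/3)^2/2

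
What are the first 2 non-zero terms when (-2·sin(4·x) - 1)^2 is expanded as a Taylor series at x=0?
16·x + 1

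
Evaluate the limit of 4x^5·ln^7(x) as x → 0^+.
This is a 0·∞ indeterminate form at x → 0⁺.
Rewrite the product as 4·ln^7(x) / x^(-5) and apply L'Hôpital, or use the standard hierarchy x^(-5) ≫ |ln x|^7 as x → 0⁺.
The indeterminate product → 0, so the limit = 0.

Final answer: 0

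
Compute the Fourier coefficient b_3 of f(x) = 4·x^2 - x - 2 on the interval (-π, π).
b_3 = (1/π) ∫_{-π}^{π} f(x)·sin(3x) dx.
Evaluate the integral (use parity and integration by parts as needed): b_3 = -2/3.

Final answer: -2/3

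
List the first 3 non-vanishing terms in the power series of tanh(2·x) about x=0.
64·x^5/15 - 8·x^3/3 + 2·x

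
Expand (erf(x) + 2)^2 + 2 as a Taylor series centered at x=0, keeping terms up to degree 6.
56·x^6/(45·π) + 4·x^5/(5·√(π)) - 8·x^4/(3·π) - 8·x^3/(3·√(π)) + 4·x^2/π + 8·x/√(π) + 6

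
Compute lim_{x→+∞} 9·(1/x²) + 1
Evaluate the dominant behaviour as x → +∞; each term tends to a finite value or vanishes.
Limit = 1.

Final answer: 1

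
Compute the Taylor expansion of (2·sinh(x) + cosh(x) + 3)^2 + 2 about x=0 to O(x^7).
83·x^6/360 + 19·x^5/30 + 23·x^4/12 + 14·x^3/3 + 8·x^2 + 16·x + 18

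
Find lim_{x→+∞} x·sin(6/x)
As x → +∞: let u = 6/x → 0⁺; then x·sin(6/x) = 6·sin(u)/u → 6·1 = 6.
Limit = 6.

Final answer: 6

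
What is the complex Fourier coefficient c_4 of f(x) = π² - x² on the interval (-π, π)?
Compute the real Fourier coefficients first: a_4 = -1/4, b_4 = 0.
Then c_4 = (a_4 − i·b_4)/2 = -1/8.

Final answer: -1/8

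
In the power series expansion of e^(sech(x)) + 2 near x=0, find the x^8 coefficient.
Expand to order 8: e^(sech(x)) + 2 = 5123·e·x^8/40320 - 151·e·x^6/720 + e·x^4/3 - e·x^2/2 + 2 + e + O(x^9).
The coefficient of x^8 is 5123·e/40320.

Final answer: 5123·e/40320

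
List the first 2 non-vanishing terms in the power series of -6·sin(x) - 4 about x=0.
-6·x - 4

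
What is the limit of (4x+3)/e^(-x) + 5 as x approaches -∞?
The quotient is an ∞/∞ indeterminate form as x → -∞.
Compare growth rates of the dominant terms (exponentials ≫ polynomials ≫ logarithms), or apply L'Hôpital's rule; the quotient → 0.
Adding the constant: 0 + 5 = 5. Limit = 5.

Final answer: 5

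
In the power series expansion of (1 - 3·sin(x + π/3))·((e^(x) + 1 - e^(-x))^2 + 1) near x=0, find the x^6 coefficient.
Expand to order 6: (1 - 3·sin(x + π/3))·((e^(x) + 1 - e^(-x))^2 + 1) = x^6·(11/45 + 39·√(3)/80) + x^5·(-119/120 + √(3)/5) + x^4·(4/3 + 7·√(3)/8) + x^3·(-29/6 + 2·√(3)) + x^2·(-9·√(3)/2 - 2) + x·(1 - 6·√(3)) - 3·√(3) + 2 + O(x^7).
The coefficient of x^6 is 11/45 + 39·√(3)/80.

Final answer: 11/45 + 39·√(3)/80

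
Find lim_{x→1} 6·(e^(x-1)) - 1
Direct substitution at x = 1 gives 5.

Final answer: 5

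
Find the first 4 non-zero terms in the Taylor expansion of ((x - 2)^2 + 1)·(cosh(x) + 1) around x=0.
-2·x^3 + 9·x^2/2 - 8·x + 10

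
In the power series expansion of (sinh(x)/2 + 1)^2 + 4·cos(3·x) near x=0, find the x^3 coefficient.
Expand to order 3: (sinh(x)/2 + 1)^2 + 4·cos(3·x) = x^3/6 - 71·x^2/4 + x + 5 + O(x^4).
The coefficient of x^3 is 1/6.

Final answer: 1/6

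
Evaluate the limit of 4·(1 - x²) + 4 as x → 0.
Direct substitution at x = 0 gives 8.

Final answer: 8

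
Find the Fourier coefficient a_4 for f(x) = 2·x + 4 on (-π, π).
a_4 = (1/π) ∫_{-π}^{π} f(x)·cos(4x) dx.
Evaluate the integral (use parity and integration by parts as needed): a_4 = 0.

Final answer: 0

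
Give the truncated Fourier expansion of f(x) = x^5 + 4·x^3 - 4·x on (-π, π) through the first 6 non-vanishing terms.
(-32·π^2 + 184 + 2·π^4)·sin(x) + (-π^4 + 5/2 + π^2)·sin(2·x) + (-280/81 + 32·π^2/27 + 2·π^4/3)·sin(3·x) + (-π^4/2 - 11·π^2/8 + 161/64)·sin(4·x) + (-1192/625 + 32·π^2/25 + 2·π^4/5)·sin(5·x) + (-π^4/3 - 31·π^2/27 + 247/162)·sin(6·x)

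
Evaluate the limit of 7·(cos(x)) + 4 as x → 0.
Direct substitution at x = 0 gives 11.

Final answer: 11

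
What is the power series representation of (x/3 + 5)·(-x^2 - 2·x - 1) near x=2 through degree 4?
-51 - 37·(x - 2) - 23·(x - 2)^2/3 - (x - 2)^3/3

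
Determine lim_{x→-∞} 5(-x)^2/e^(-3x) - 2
The quotient is an ∞/∞ indeterminate form as x → -∞.
Compare growth rates of the dominant terms (exponentials ≫ polynomials ≫ logarithms), or apply L'Hôpital's rule; the quotient → 0.
Adding the constant: 0 - 2 = -2. Limit = -2.

Final answer: -2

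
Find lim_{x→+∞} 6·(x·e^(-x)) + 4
Evaluate the dominant behaviour as x → +∞; each term tends to a finite value or vanishes.
Limit = 4.

Final answer: 4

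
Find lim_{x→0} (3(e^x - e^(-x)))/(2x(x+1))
Both numerator and denominator → 0 as x → 0; this is a 0/0 indeterminate form.
Expand each to leading order near x = 0: numerator ~ 6·x, denominator ~ 2·x.
The limit of the ratio is 3.

Final answer: 3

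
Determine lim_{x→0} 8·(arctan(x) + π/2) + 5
Direct substitution at x = 0 gives 5 + 4·π.

Final answer: 5 + 4·π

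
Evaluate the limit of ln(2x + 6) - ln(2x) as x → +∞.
This is an ∞ − ∞ indeterminate form.
Combine the logarithms: ln(2x+6) − ln(2x) = ln((2x+6)/(2x)) = ln(1 + 6/(2x)) → ln(1) = 0.
Limit = 0.

Final answer: 0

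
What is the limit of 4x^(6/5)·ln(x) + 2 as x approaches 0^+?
The product is a 0·∞ indeterminate form at x → 0⁺.
Rewrite the product as 4·ln(x) / x^(-6/5) and apply L'Hôpital, or use the standard hierarchy x^(-6/5) ≫ |ln x| as x → 0⁺.
The indeterminate product → 0, so the limit = 2.

Final answer: 2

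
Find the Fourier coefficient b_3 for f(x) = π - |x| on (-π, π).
b_3 = (1/π) ∫_{-π}^{π} f(x)·sin(3x) dx.
Evaluate the integral (use parity and integration by parts as needed): b_3 = 0.

Final answer: 0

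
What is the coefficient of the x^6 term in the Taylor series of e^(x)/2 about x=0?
Expand to order 6: e^(x)/2 = x^6/1440 + x^5/240 + x^4/48 + x^3/12 + x^2/4 + x/2 + 1/2 + O(x^7).
The coefficient of x^6 is 1/1440.

Final answer: 1/1440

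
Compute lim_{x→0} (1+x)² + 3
Direct substitution at x = 0 gives 4.

Final answer: 4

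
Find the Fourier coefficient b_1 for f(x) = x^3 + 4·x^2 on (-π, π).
b_1 = (1/π) ∫_{-π}^{π} f(x)·sin(1x) dx.
Evaluate the integral (use parity and integration by parts as needed): b_1 = -12 + 2·π^2.

Final answer: -12 + 2·π^2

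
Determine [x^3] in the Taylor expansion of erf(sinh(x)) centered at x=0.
Expand to order 3: erf(sinh(x)) = -x^3/(3·√(π)) + 2·x/√(π) + O(x^4).
The coefficient of x^3 is -1/(3·√(π)).

Final answer: -1/(3·√(π))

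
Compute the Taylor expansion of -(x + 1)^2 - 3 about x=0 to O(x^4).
-x^2 - 2·x - 4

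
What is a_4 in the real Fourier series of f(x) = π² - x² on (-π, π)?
a_4 = (1/π) ∫_{-π}^{π} f(x)·cos(4x) dx.
Evaluate the integral (use parity and integration by parts as needed): a_4 = -1/4.

Final answer: -1/4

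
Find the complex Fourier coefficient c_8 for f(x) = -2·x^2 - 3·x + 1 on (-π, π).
Compute the real Fourier coefficients first: a_8 = -1/8, b_8 = 3/4.
Then c_8 = (a_8 − i·b_8)/2 = -1/16 - 3·i/8.

Final answer: -1/16 - 3·i/8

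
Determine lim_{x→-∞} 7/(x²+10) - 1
Evaluate the dominant behaviour as x → -∞; each term tends to a finite value or vanishes.
Limit = -1.

Final answer: -1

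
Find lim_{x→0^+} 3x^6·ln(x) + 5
The product is a 0·∞ indeterminate form at x → 0⁺.
Rewrite the product as 3·ln(x) / x^(-6) and apply L'Hôpital, or use the standard hierarchy x^(-6) ≫ |ln x| as x → 0⁺.
The indeterminate product → 0, so the limit = 5.

Final answer: 5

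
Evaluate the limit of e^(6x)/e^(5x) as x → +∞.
This is an ∞/∞ indeterminate form as x → +∞.
Rewrite e^(6x)/e^(5x) = e^((6−5)x) = e^(x); the exponent coefficient is 1 > 0 so e^(x) → ∞.
Limit = ∞.

Final answer: ∞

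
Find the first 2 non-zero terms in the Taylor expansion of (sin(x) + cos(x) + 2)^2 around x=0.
6·x + 9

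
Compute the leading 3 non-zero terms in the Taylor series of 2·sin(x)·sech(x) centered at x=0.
3·x^5/5 - 4·x^3/3 + 2·x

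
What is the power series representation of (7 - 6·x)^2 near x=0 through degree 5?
36·x^2 - 84·x + 49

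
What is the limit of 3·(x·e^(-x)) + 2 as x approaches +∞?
Evaluate the dominant behaviour as x → +∞; each term tends to a finite value or vanishes.
Limit = 2.

Final answer: 2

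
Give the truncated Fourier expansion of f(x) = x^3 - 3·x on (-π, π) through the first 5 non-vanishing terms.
(-18 + 2·π^2)·sin(x) + (9/2 - π^2)·sin(2·x) + (-22/9 + 2·π^2/3)·sin(3·x) + (27/16 - π^2/2)·sin(4·x) + (-162/125 + 2·π^2/5)·sin(5·x)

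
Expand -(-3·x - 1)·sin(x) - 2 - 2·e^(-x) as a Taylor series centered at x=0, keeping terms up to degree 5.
x^5/40 - 7·x^4/12 + x^3/6 + 2·x^2 + 3·x - 4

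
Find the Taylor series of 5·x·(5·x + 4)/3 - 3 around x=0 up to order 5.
25·x^2/3 + 20·x/3 - 3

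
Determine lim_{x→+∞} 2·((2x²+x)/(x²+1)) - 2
Evaluate the dominant behaviour as x → +∞; each term tends to a finite value or vanishes.
Limit = 2.

Final answer: 2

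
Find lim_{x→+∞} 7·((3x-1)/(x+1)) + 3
Evaluate the dominant behaviour as x → +∞; each term tends to a finite value or vanishes.
Limit = 24.

Final answer: 24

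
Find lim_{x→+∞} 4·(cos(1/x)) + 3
Evaluate the dominant behaviour as x → +∞; each term tends to a finite value or vanishes.
Limit = 7.

Final answer: 7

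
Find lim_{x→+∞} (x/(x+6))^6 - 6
As x → +∞: x/(x+6) = 1/(1 + 6/x) → 1, and the 6th power of a limit-1 base also → 1; with the additive constant, 1 - 6 = -5.
Limit = -5.

Final answer: -5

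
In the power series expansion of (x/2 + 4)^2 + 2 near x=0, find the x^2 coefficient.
Expand to order 2: (x/2 + 4)^2 + 2 = x^2/4 + 4·x + 18 + O(x^3).
The coefficient of x^2 is 1/4.

Final answer: 1/4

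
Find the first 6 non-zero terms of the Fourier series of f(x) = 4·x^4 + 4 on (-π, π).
(192 - 32·π^2)·cos(x) + (-12 + 8·π^2)·cos(2·x) + (64/27 - 32·π^2/9)·cos(3·x) + (-3/4 + 2·π^2)·cos(4·x) + (192/625 - 32·π^2/25)·cos(5·x) + 4 + 4·π^4/5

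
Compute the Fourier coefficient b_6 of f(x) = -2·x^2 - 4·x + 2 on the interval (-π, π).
b_6 = (1/π) ∫_{-π}^{π} f(x)·sin(6x) dx.
Evaluate the integral (use parity and integration by parts as needed): b_6 = 4/3.

Final answer: 4/3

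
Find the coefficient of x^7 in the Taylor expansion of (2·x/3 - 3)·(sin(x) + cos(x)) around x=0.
Expand to order 7: (2·x/3 - 3)·(sin(x) + cos(x)) = -x^7/3024 + 7·x^6/720 + x^5/360 - 17·x^4/72 + x^3/6 + 13·x^2/6 - 7·x/3 - 3 + O(x^8).
The coefficient of x^7 is -1/3024.

Final answer: -1/3024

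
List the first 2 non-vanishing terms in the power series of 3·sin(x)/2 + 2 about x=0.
3·x/2 + 2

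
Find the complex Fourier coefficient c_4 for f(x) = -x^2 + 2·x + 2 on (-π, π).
Compute the real Fourier coefficients first: a_4 = -1/4, b_4 = -1.
Then c_4 = (a_4 − i·b_4)/2 = -1/8 + i/2.

Final answer: -1/8 + i/2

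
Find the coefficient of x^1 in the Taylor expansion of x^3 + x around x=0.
Expand to order 1: x^3 + x = x + O(x^2).
The coefficient of x^1 is 1.

Final answer: 1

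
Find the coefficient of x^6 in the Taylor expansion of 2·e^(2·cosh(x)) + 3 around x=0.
Expand to order 6: 2·e^(2·cosh(x)) + 3 = 91·x^6·e^(2)/180 + 7·x^4·e^(2)/6 + 2·x^2·e^(2) + 3 + 2·e^(2) + O(x^7).
The coefficient of x^6 is 91·e^(2)/180.

Final answer: 91·e^(2)/180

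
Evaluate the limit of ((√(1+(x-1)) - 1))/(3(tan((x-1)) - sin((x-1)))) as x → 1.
Both numerator and denominator → 0 as x → 1; this is a 0/0 indeterminate form.
Expand each to leading order near x = 1: numerator ~ (x - 1)/2, denominator ~ 3·(x - 1)^3/2.
The limit of the ratio is ∞.

Final answer: ∞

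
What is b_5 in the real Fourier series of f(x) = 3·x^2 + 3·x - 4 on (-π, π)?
b_5 = (1/π) ∫_{-π}^{π} f(x)·sin(5x) dx.
Evaluate the integral (use parity and integration by parts as needed): b_5 = 6/5.

Final answer: 6/5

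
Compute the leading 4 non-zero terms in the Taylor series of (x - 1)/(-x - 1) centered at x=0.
-2·x^3 + 2·x^2 - 2·x + 1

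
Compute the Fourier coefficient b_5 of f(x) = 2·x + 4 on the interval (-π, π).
b_5 = (1/π) ∫_{-π}^{π} f(x)·sin(5x) dx.
Evaluate the integral (use parity and integration by parts as needed): b_5 = 4/5.

Final answer: 4/5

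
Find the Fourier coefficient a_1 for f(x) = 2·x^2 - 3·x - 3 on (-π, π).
a_1 = (1/π) ∫_{-π}^{π} f(x)·cos(1x) dx.
Evaluate the integral (use parity and integration by parts as needed): a_1 = -8.

Final answer: -8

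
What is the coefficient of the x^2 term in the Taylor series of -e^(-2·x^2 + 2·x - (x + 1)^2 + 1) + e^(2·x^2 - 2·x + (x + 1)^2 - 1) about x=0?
Expand to order 2: -e^(-2·x^2 + 2·x - (x + 1)^2 + 1) + e^(2·x^2 - 2·x + (x + 1)^2 - 1) = 6·x^2 + O(x^3).
The coefficient of x^2 is 6.

Final answer: 6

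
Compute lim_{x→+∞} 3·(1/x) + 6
Evaluate the dominant behaviour as x → +∞; each term tends to a finite value or vanishes.
Limit = 6.

Final answer: 6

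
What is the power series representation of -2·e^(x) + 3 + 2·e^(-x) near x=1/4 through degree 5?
(-2·e^(1/2) + 2 + 3·e^(1/4))·e^(-1/4) + (-2·e^(1/2) - 2)·e^(-1/4)·(x - 1/4) + (1 - e^(1/2))·e^(-1/4)·(x - 1/4)^2 + (-e^(1/2) - 1)·e^(-1/4)·(x - 1/4)^3/3 + (1 - e^(1/2))·e^(-1/4)·(x - 1/4)^4/12 + (-e^(1/2) - 1)·e^(-1/4)·(x - 1/4)^5/60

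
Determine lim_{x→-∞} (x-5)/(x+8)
Evaluate the dominant behaviour as x → -∞; each term tends to a finite value or vanishes.
Limit = 1.

Final answer: 1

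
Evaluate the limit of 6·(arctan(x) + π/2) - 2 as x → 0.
Direct substitution at x = 0 gives -2 + 3·π.

Final answer: -2 + 3·π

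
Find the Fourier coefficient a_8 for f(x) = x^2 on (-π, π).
a_8 = (1/π) ∫_{-π}^{π} f(x)·cos(8x) dx.
Evaluate the integral (use parity and integration by parts as needed): a_8 = 1/16.

Final answer: 1/16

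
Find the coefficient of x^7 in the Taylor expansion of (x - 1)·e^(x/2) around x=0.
Expand to order 7: (x - 1)·e^(x/2) = 13·x^7/645120 + 11·x^6/46080 + 3·x^5/1280 + 7·x^4/384 + 5·x^3/48 + 3·x^2/8 + x/2 - 1 + O(x^8).
The coefficient of x^7 is 13/645120.

Final answer: 13/645120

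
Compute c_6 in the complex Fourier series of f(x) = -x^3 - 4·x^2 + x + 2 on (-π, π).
Compute the real Fourier coefficients first: a_6 = -4/9, b_6 = -7/18 + π^2/3.
Then c_6 = (a_6 − i·b_6)/2 = -2/9 - i·π^2/6 + 7·i/36.

Final answer: -2/9 - i·π^2/6 + 7·i/36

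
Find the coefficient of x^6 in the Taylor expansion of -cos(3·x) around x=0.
Expand to order 6: -cos(3·x) = 81·x^6/80 - 27·x^4/8 + 9·x^2/2 - 1 + O(x^7).
The coefficient of x^6 is 81/80.

Final answer: 81/80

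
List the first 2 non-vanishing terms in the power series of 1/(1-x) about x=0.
x + 1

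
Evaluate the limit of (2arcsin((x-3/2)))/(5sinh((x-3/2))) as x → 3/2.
Both numerator and denominator → 0 as x → 3/2; this is a 0/0 indeterminate form.
Expand each to leading order near x = 3/2: numerator ~ 2·(x - 3/2), denominator ~ 5·(x - 3/2).
The limit of the ratio is 2/5.

Final answer: 2/5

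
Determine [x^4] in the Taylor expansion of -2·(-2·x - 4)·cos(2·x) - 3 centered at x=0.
Expand to order 4: -2·(-2·x - 4)·cos(2·x) - 3 = 16·x^4/3 - 8·x^3 - 16·x^2 + 4·x + 5 + O(x^5).
The coefficient of x^4 is 16/3.

Final answer: 16/3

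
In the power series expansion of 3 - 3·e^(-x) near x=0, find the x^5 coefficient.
Expand to order 5: 3 - 3·e^(-x) = x^5/40 - x^4/8 + x^3/2 - 3·x^2/2 + 3·x + O(x^6).
The coefficient of x^5 is 1/40.

Final answer: 1/40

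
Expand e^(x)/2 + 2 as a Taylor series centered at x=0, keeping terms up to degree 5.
x^5/240 + x^4/48 + x^3/12 + x^2/4 + x/2 + 5/2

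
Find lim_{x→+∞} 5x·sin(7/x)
As x → +∞: let u = 7/x → 0⁺; then 5·x·sin(7/x) = 5·7·sin(u)/u → 5·7·1 = 35.
Limit = 35.

Final answer: 35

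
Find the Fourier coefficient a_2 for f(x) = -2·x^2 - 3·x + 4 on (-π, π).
a_2 = (1/π) ∫_{-π}^{π} f(x)·cos(2x) dx.
Evaluate the integral (use parity and integration by parts as needed): a_2 = -2.

Final answer: -2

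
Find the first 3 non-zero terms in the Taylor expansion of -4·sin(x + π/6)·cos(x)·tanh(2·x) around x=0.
28·x^3/3 - 4·√(3)·x^2 - 4·x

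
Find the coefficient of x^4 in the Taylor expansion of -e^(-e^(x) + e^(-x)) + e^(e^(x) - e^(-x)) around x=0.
Expand to order 4: -e^(-e^(x) + e^(-x)) + e^(e^(x) - e^(-x)) = 10·x^3/3 + 4·x + O(x^5).
The coefficient of x^4 is 0.

Final answer: 0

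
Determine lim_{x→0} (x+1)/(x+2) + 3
Direct substitution at x = 0 gives 7/2.

Final answer: 7/2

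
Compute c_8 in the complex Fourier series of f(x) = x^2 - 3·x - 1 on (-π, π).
Compute the real Fourier coefficients first: a_8 = 1/16, b_8 = 3/4.
Then c_8 = (a_8 − i·b_8)/2 = 1/32 - 3·i/8.

Final answer: 1/32 - 3·i/8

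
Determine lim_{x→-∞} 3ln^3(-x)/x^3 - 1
The quotient is an ∞/∞ indeterminate form as x → -∞.
Compare growth rates of the dominant terms (exponentials ≫ polynomials ≫ logarithms), or apply L'Hôpital's rule; the quotient → 0.
Adding the constant: 0 - 1 = -1. Limit = -1.

Final answer: -1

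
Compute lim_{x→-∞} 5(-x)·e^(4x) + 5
The product is a 0·∞ indeterminate form at x → -∞.
Rewrite the product as 5(-x) / e^(-4x) (an ∞/∞ form) and apply L'Hôpital, or use the standard hierarchy e^(4|x|) ≫ |(-x)| as x → -∞.
The indeterminate product → 0, so the limit = 5.

Final answer: 5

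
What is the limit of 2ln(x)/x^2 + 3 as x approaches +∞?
The quotient is an ∞/∞ indeterminate form as x → +∞.
The polynomial denominator x^2 dominates the logarithmic numerator (any positive power of x ≫ ln(x) as x → ∞), so the quotient → 0.
Adding the constant: 0 + 3 = 3. Limit = 3.

Final answer: 3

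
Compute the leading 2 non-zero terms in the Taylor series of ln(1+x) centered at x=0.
-x^2/2 + x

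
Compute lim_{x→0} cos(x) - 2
Direct substitution at x = 0 gives -1.

Final answer: -1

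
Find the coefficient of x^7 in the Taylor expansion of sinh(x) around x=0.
Expand to order 7: sinh(x) = x^7/5040 + x^5/120 + x^3/6 + x + O(x^8).
The coefficient of x^7 is 1/5040.

Final answer: 1/5040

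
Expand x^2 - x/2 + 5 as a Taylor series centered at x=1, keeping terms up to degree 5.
11/2 + 3·(x - 1)/2 + (x - 1)^2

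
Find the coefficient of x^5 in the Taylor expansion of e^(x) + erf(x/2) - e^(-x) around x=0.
Expand to order 5: e^(x) + erf(x/2) - e^(-x) = x^5·(1/(160·√(π)) + 1/60) + x^3·(1/3 - 1/(12·√(π))) + x·(1/√(π) + 2) + O(x^6).
The coefficient of x^5 is 1/(160·√(π)) + 1/60.

Final answer: 1/(160·√(π)) + 1/60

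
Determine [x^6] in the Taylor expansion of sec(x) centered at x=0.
Expand to order 6: sec(x) = 61·x^6/720 + 5·x^4/24 + x^2/2 + 1 + O(x^7).
The coefficient of x^6 is 61/720.

Final answer: 61/720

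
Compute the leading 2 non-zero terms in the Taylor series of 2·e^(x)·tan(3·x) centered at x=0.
6·x^2 + 6·x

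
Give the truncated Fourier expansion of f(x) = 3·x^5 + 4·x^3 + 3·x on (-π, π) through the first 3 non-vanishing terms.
(-112·π^2 + 6·π^4 + 678)·sin(x) + (-3·π^4 - 39/2 + 11·π^2)·sin(2·x) + (-16·π^2/9 + 86/27 + 2·π^4)·sin(3·x)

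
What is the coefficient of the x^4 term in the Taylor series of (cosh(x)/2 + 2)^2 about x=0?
Expand to order 4: (cosh(x)/2 + 2)^2 = x^4/6 + 5·x^2/4 + 25/4 + O(x^5).
The coefficient of x^4 is 1/6.

Final answer: 1/6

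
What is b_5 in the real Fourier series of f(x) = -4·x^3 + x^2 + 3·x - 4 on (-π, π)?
b_5 = (1/π) ∫_{-π}^{π} f(x)·sin(5x) dx.
Evaluate the integral (use parity and integration by parts as needed): b_5 = 198/125 - 8·π^2/5.

Final answer: 198/125 - 8·π^2/5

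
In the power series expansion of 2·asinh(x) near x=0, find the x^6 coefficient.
Expand to order 6: 2·asinh(x) = 3·x^5/20 - x^3/3 + 2·x + O(x^7).
The coefficient of x^6 is 0.

Final answer: 0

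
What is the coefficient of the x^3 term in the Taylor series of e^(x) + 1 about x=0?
Expand to order 3: e^(x) + 1 = x^3/6 + x^2/2 + x + 2 + O(x^4).
The coefficient of x^3 is 1/6.

Final answer: 1/6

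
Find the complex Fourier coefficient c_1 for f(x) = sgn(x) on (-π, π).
Compute the real Fourier coefficients first: a_1 = 0, b_1 = 4/π.
Then c_1 = (a_1 − i·b_1)/2 = -2·i/π.

Final answer: -2·i/π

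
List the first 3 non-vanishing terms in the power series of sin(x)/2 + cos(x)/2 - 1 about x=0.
-x^2/4 + x/2 - 1/2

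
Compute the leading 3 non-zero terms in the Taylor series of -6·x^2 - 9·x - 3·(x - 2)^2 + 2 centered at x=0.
-9·x^2 + 3·x - 10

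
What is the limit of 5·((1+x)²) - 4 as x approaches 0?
Direct substitution at x = 0 gives 1.

Final answer: 1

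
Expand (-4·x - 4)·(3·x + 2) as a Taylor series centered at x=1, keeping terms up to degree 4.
-40 - 44·(x - 1) - 12·(x - 1)^2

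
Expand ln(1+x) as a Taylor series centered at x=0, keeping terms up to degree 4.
-x^4/4 + x^3/3 - x^2/2 + x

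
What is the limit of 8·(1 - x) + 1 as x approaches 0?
Direct substitution at x = 0 gives 9.

Final answer: 9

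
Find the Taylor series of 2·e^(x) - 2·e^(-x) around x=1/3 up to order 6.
(-2 + 2·e^(2/3))·e^(-1/3) + (2 + 2·e^(2/3))·e^(-1/3)·(x - 1/3) + (-1 + e^(2/3))·e^(-1/3)·(x - 1/3)^2 + (1 + e^(2/3))·e^(-1/3)·(x - 1/3)^3/3 + (-1 + e^(2/3))·e^(-1/3)·(x - 1/3)^4/12 + (1 + e^(2/3))·e^(-1/3)·(x - 1/3)^5/60 + (-1 + e^(2/3))·e^(-1/3)·(x - 1/3)^6/360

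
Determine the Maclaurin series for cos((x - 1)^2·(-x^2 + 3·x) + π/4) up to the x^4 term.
-533·√(2)·x^4/16 + 41·√(2)·x^3/4 + 5·√(2)·x^2/4 - 3·√(2)·x/2 + √(2)/2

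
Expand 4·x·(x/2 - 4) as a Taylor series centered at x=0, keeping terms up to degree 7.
2·x^2 - 16·x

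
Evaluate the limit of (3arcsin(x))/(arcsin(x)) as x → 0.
Both numerator and denominator → 0 as x → 0; this is a 0/0 indeterminate form.
Expand each to leading order near x = 0: numerator ~ 3·x, denominator ~ x.
The limit of the ratio is 3.

Final answer: 3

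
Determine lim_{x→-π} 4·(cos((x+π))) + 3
Direct substitution at x = -π gives 7.

Final answer: 7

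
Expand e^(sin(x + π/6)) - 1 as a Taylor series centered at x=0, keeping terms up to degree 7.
3617·√(3)·x^7·e^(1/2)/645120 + 1753·x^6·e^(1/2)/46080 + 5·√(3)·x^5·e^(1/2)/768 - 55·x^4·e^(1/2)/384 - 7·√(3)·x^3·e^(1/2)/48 + x^2·e^(1/2)/8 + √(3)·x·e^(1/2)/2 - 1 + e^(1/2)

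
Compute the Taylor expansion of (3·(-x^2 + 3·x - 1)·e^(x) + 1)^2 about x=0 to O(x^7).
-41·x^6/24 + 81·x^5/10 + 131·x^4/4 + 50·x^3 + 18·x^2 - 24·x + 4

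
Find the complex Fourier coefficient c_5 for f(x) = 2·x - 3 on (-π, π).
Compute the real Fourier coefficients first: a_5 = 0, b_5 = 4/5.
Then c_5 = (a_5 − i·b_5)/2 = -2·i/5.

Final answer: -2·i/5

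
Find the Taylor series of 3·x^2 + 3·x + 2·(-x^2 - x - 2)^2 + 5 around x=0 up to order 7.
2·x^4 + 4·x^3 + 13·x^2 + 11·x + 13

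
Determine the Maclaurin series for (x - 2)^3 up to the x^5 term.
x^3 - 6·x^2 + 12·x - 8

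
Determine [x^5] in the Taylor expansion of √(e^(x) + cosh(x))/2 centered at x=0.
Expand to order 5: √(e^(x) + cosh(x))/2 = 601·√(2)·x^5/245760 + √(2)·x^4/12288 - 5·√(2)·x^3/768 + 7·√(2)·x^2/64 + √(2)·x/8 + √(2)/2 + O(x^6).
The coefficient of x^5 is 601·√(2)/245760.

Final answer: 601·√(2)/245760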